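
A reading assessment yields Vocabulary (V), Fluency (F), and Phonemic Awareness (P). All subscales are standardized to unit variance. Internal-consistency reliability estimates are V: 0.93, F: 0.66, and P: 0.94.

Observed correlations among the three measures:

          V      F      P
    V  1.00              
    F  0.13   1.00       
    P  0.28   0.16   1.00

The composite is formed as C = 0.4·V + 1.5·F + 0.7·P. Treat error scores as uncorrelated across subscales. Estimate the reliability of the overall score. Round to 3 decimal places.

0.773

Var(C) = 0.4² + 1.5² + 0.7² + 2·[0.6·0.13 + 0.28·0.28 + 1.05·0.16] = 2.9 + 0.6488 = 3.5488.
Because errors are independent across components, Cov(Tᵢ,Tⱼ) = Cov(Xᵢ,Xⱼ); the off-diagonal part of the true-score variance is the same as above.
True-score variance = [0.4²·0.93 + 1.5²·0.66 + 0.7²·0.94] + 0.6488 = 2.0944 + 0.6488 = 2.7432.
Reliability = 2.7432 / 3.5488 = 0.773.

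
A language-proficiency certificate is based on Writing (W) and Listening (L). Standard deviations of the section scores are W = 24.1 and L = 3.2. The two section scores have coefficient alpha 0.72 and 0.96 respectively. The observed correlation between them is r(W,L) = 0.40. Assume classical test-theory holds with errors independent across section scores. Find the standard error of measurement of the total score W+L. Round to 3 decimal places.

Var(total) = 591.05 + 61.696 = 652.746.
True-score variance = 428.014 + 61.696 = 489.71, so reliability = 0.7502.
Error variance = 652.746 − 489.71 = 163.036; SEM = √163.036 = 12.769.

12.769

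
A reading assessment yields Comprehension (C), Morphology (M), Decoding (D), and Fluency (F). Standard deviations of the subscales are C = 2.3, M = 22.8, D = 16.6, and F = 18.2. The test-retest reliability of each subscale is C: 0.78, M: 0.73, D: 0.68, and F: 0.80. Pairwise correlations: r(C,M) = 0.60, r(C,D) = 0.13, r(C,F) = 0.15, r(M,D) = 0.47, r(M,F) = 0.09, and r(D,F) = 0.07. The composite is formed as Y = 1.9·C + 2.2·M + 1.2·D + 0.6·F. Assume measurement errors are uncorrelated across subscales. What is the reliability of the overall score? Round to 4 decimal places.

Var(Y) = 1.9²·2.3² + 2.2²·22.8² + 1.2²·16.6² + 0.6²·18.2² + 2·[4.18·2.3·22.8·0.60 + 2.28·2.3·16.6·0.13 + 1.14·2.3·18.2·0.15 + 2.64·22.8·16.6·0.47 + 1.32·22.8·18.2·0.09 + 0.72·16.6·18.2·0.07] = 3051.18 + 1368.27 = 4419.45.
Under uncorrelated errors the observed covariances equal the true-score covariances, so only the own-variance terms attenuate.
True-score variance = [1.9²·2.3²·0.78 + 2.2²·22.8²·0.73 + 1.2²·16.6²·0.68 + 0.6²·18.2²·0.80] + 1368.27 = 2216.82 + 1368.27 = 3585.09.
Reliability = 3585.09 / 4419.45 = 0.8112.

0.8112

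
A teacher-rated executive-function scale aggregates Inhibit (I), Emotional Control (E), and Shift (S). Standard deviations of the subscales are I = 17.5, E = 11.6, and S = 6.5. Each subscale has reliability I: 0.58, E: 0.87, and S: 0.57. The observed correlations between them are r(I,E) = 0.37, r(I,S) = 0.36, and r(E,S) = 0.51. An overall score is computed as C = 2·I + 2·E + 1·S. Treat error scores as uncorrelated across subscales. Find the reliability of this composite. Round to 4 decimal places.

Var(C) = 2²·17.5² + 2²·11.6² + 6.5² + 2·[4·17.5·11.6·0.37 + 2·17.5·6.5·0.36 + 2·11.6·6.5·0.51] = 1805.49 + 918.496 = 2723.99.
With uncorrelated errors the cross-covariances are all true-score covariance, so they carry over unchanged; only the diagonal terms shrink to ρᵢσᵢ².
True-score variance = [2²·17.5²·0.58 + 2²·11.6²·0.87 + 6.5²·0.57] + 918.496 = 1202.85 + 918.496 = 2121.35.
Reliability = 2121.35 / 2723.99 = 0.7788.

0.7788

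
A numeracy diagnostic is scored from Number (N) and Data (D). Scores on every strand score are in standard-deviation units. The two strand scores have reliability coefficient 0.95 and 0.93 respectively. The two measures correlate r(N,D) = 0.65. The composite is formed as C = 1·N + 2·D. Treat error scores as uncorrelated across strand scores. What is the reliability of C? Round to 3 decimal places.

0.957

Var(C) = 1 + 2² + 2·[2·0.65] = 5 + 2.6 = 7.6.
Under uncorrelated errors the observed covariances equal the true-score covariances, so only the own-variance terms attenuate.
True-score variance = [0.95 + 2²·0.93] + 2.6 = 4.67 + 2.6 = 7.27.
Reliability = 7.27 / 7.6 = 0.957.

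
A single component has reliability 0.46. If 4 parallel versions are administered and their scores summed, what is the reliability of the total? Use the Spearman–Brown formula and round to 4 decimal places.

ρ_k = kρ / (1 + (k−1)ρ) = 4·0.46 / (1 + 3·0.46) = 1.840 / 2.380 = 0.7731.

0.7731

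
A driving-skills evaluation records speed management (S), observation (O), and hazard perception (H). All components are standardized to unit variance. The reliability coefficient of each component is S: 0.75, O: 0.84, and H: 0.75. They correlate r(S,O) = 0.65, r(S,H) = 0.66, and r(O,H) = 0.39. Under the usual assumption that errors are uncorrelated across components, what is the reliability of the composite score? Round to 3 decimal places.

Var(S+O+H) = 3 + 2·[0.65 + 0.66 + 0.39] = 3 + 3.4 = 6.4.
Because errors are independent across components, Cov(Tᵢ,Tⱼ) = Cov(Xᵢ,Xⱼ); the off-diagonal part of the true-score variance is the same as above.
True-score variance = [0.75 + 0.84 + 0.75] + 3.4 = 2.34 + 3.4 = 5.74.
Reliability = 5.74 / 6.4 = 0.897.

0.897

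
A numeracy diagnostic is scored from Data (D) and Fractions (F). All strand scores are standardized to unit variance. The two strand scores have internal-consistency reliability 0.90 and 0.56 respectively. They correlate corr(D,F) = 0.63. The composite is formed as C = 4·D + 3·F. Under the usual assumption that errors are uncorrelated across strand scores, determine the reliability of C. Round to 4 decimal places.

Var(C) = 4² + 3² + 2·[12·0.63] = 25 + 15.12 = 40.12.
Because errors are independent across components, Cov(Tᵢ,Tⱼ) = Cov(Xᵢ,Xⱼ); the off-diagonal part of the true-score variance is the same as above.
True-score variance = [4²·0.90 + 3²·0.56] + 15.12 = 19.44 + 15.12 = 34.56.
Reliability = 34.56 / 40.12 = 0.8614.

0.8614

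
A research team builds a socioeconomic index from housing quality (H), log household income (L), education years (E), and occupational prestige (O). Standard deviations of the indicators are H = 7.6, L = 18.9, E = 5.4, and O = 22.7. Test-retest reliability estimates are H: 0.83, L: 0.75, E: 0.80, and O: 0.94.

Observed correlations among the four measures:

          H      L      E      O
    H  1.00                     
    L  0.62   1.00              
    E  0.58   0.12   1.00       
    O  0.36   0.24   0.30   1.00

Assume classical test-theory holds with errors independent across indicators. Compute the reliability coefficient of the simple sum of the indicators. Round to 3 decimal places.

0.916

Var(H+L+E+O) = 7.6² + 18.9² + 5.4² + 22.7² + 2·[7.6·18.9·0.62 + 7.6·5.4·0.58 + 7.6·22.7·0.36 + 18.9·5.4·0.12 + 18.9·22.7·0.24 + 5.4·22.7·0.30] = 959.42 + 653.911 = 1613.33.
With uncorrelated errors the cross-covariances are all true-score covariance, so they carry over unchanged; only the diagonal terms shrink to ρᵢσᵢ².
True-score variance = [7.6²·0.83 + 18.9²·0.75 + 5.4²·0.80 + 22.7²·0.94] + 653.911 = 823.549 + 653.911 = 1477.46.
Reliability = 1477.46 / 1613.33 = 0.916.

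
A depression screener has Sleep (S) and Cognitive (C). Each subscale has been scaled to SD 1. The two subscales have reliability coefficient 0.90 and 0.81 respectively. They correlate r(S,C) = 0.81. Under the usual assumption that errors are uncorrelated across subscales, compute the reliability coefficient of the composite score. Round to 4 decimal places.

Var(S+C) = 2 + 2·[0.81] = 2 + 1.62 = 3.62.
Because errors are independent across components, Cov(Tᵢ,Tⱼ) = Cov(Xᵢ,Xⱼ); the off-diagonal part of the true-score variance is the same as above.
True-score variance = [0.90 + 0.81] + 1.62 = 1.71 + 1.62 = 3.33.
Reliability = 3.33 / 3.62 = 0.9199.

0.9199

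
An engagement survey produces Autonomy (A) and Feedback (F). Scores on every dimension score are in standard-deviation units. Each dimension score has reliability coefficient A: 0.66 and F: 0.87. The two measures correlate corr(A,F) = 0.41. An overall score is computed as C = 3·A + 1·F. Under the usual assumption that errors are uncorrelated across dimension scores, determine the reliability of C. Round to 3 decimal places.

0.744

Var(C) = 3² + 1 + 2·[3·0.41] = 10 + 2.46 = 12.46.
Because errors are independent across components, Cov(Tᵢ,Tⱼ) = Cov(Xᵢ,Xⱼ); the off-diagonal part of the true-score variance is the same as above.
True-score variance = [3²·0.66 + 0.87] + 2.46 = 6.81 + 2.46 = 9.27.
Reliability = 9.27 / 12.46 = 0.744.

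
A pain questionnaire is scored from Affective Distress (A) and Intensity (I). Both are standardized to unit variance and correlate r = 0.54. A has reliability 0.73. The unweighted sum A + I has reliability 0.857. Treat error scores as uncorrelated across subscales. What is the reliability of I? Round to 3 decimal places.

Var(A+I) = 2 + 2·0.54 = 3.080.
True-score variance = ρ_A + ρ_I + 2·0.54, so 0.857 = (0.73 + ρ_I + 1.08) / 3.080.
ρ_I = 0.857·3.080 − 0.73 − 1.08 = 0.830.

0.830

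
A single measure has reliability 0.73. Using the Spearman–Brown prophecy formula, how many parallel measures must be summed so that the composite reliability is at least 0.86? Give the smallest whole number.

3

k ≥ ρ*(1−ρ₁)/(ρ₁(1−ρ*)) = 0.86·0.27 / (0.73·0.14) = 2.272.
Smallest integer k = 3.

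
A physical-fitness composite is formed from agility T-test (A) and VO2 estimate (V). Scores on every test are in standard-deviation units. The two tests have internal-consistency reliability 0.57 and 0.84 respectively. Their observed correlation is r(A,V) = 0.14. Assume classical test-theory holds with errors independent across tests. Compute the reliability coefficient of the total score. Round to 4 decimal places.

Var(A+V) = 2 + 2·[0.14] = 2 + 0.28 = 2.28.
Because errors are independent across components, Cov(Tᵢ,Tⱼ) = Cov(Xᵢ,Xⱼ); the off-diagonal part of the true-score variance is the same as above.
True-score variance = [0.57 + 0.84] + 0.28 = 1.41 + 0.28 = 1.69.
Reliability = 1.69 / 2.28 = 0.7412.

0.7412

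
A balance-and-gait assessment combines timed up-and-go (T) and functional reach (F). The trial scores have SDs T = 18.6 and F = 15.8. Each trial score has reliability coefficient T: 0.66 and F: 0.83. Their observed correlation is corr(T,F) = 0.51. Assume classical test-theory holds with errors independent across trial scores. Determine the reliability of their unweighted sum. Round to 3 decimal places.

0.821

Var(T+F) = 18.6² + 15.8² + 2·[18.6·15.8·0.51] = 595.6 + 299.758 = 895.358.
Because errors are independent across components, Cov(Tᵢ,Tⱼ) = Cov(Xᵢ,Xⱼ); the off-diagonal part of the true-score variance is the same as above.
True-score variance = [18.6²·0.66 + 15.8²·0.83] + 299.758 = 435.535 + 299.758 = 735.292.
Reliability = 735.292 / 895.358 = 0.821.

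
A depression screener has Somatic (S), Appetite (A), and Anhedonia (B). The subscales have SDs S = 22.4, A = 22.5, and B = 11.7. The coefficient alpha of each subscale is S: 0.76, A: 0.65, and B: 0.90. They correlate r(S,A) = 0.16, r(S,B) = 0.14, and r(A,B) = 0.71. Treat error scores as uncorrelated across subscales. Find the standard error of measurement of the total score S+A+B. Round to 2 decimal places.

Var(total) = 1144.9 + 608.477 = 1753.38.
True-score variance = 833.601 + 608.477 = 1442.08, so reliability = 0.8225.
Error variance = 1753.38 − 1442.08 = 311.299; SEM = √311.299 = 17.64.

17.64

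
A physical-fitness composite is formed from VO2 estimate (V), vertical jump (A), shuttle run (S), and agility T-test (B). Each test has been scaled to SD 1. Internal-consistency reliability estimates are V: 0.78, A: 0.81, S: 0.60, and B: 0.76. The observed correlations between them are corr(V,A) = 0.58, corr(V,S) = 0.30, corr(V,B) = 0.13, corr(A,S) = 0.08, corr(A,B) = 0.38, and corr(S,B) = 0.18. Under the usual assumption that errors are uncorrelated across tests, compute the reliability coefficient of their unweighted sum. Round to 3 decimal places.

0.856

Var(V+A+S+B) = 4 + 2·[0.58 + 0.30 + 0.13 + 0.08 + 0.38 + 0.18] = 4 + 3.3 = 7.3.
Because errors are independent across components, Cov(Tᵢ,Tⱼ) = Cov(Xᵢ,Xⱼ); the off-diagonal part of the true-score variance is the same as above.
True-score variance = [0.78 + 0.81 + 0.60 + 0.76] + 3.3 = 2.95 + 3.3 = 6.25.
Reliability = 6.25 / 7.3 = 0.856.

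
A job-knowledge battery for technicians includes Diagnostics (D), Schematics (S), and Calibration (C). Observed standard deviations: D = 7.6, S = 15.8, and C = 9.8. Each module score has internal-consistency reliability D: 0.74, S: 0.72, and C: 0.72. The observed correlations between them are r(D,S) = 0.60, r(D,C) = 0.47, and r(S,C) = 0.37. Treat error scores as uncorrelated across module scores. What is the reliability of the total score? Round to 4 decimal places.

0.8473

Var(D+S+C) = 7.6² + 15.8² + 9.8² + 2·[7.6·15.8·0.60 + 7.6·9.8·0.47 + 15.8·9.8·0.37] = 403.44 + 328.689 = 732.129.
Under uncorrelated errors the observed covariances equal the true-score covariances, so only the own-variance terms attenuate.
True-score variance = [7.6²·0.74 + 15.8²·0.72 + 9.8²·0.72] + 328.689 = 291.632 + 328.689 = 620.321.
Reliability = 620.321 / 732.129 = 0.8473.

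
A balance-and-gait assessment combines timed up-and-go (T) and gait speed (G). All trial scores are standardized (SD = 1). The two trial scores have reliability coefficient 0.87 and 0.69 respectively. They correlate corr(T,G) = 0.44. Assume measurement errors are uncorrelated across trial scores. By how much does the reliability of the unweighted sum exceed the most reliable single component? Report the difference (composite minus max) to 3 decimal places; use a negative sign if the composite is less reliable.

Var(sum) = 2 + 0.88 = 2.88; true-score variance = 1.56 + 0.88 = 2.44; composite reliability = 0.8472.
Max component reliability = 0.8700.
Difference = 0.8472 − 0.8700 = -0.023.

-0.023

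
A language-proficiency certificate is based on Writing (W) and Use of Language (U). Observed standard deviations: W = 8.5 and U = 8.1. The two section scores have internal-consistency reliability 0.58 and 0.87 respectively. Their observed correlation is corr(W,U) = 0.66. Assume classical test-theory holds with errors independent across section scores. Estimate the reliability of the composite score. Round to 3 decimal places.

Var(W+U) = 8.5² + 8.1² + 2·[8.5·8.1·0.66] = 137.86 + 90.882 = 228.742.
Because errors are independent across components, Cov(Tᵢ,Tⱼ) = Cov(Xᵢ,Xⱼ); the off-diagonal part of the true-score variance is the same as above.
True-score variance = [8.5²·0.58 + 8.1²·0.87] + 90.882 = 98.9857 + 90.882 = 189.868.
Reliability = 189.868 / 228.742 = 0.830.

0.830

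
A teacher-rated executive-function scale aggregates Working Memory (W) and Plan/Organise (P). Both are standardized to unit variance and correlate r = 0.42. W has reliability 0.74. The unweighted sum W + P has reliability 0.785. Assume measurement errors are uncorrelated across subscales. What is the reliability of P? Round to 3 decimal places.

Var(W+P) = 2 + 2·0.42 = 2.840.
True-score variance = ρ_W + ρ_P + 2·0.42, so 0.785 = (0.74 + ρ_P + 0.84) / 2.840.
ρ_P = 0.785·2.840 − 0.74 − 0.84 = 0.649.

0.649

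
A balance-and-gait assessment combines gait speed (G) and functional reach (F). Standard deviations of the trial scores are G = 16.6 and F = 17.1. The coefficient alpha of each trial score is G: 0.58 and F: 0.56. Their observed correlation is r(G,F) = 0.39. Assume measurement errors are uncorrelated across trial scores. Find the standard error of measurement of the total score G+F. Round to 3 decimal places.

Var(total) = 567.97 + 221.411 = 789.381.
True-score variance = 323.574 + 221.411 = 544.985, so reliability = 0.6904.
Error variance = 789.381 − 544.985 = 244.396; SEM = √244.396 = 15.633.

15.633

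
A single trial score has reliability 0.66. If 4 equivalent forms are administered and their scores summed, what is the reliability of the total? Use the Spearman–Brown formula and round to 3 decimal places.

ρ_k = kρ / (1 + (k−1)ρ) = 4·0.66 / (1 + 3·0.66) = 2.640 / 2.980 = 0.886.

0.886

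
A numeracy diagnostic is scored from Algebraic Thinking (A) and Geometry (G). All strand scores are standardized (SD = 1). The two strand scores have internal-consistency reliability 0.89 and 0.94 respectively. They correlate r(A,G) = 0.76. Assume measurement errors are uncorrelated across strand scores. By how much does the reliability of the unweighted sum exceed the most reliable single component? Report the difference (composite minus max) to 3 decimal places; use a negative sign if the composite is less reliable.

0.012

Var(sum) = 2 + 1.52 = 3.52; true-score variance = 1.83 + 1.52 = 3.35; composite reliability = 0.9517.
Max component reliability = 0.9400.
Difference = 0.9517 − 0.9400 = 0.012.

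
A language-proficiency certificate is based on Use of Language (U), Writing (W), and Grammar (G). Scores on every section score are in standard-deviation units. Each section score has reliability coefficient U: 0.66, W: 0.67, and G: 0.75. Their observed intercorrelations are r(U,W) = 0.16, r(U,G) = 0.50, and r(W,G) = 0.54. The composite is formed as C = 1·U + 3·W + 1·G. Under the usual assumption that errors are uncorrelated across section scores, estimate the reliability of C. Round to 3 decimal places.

Var(C) = 1 + 3² + 1 + 2·[3·0.16 + 0.50 + 3·0.54] = 11 + 5.2 = 16.2.
With uncorrelated errors the cross-covariances are all true-score covariance, so they carry over unchanged; only the diagonal terms shrink to ρᵢσᵢ².
True-score variance = [0.66 + 3²·0.67 + 0.75] + 5.2 = 7.44 + 5.2 = 12.64.
Reliability = 12.64 / 16.2 = 0.780.

0.780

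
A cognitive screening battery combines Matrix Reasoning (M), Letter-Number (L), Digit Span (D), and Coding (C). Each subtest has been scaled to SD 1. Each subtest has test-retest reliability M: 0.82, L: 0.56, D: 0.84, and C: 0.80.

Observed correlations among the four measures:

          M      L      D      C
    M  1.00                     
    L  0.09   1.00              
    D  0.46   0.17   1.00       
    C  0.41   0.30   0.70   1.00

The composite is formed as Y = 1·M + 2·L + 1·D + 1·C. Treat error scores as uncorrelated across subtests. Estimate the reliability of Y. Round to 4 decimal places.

0.8142

Var(Y) = 1 + 2² + 1 + 1 + 2·[2·0.09 + 0.46 + 0.41 + 2·0.17 + 2·0.30 + 0.70] = 7 + 5.38 = 12.38.
With uncorrelated errors the cross-covariances are all true-score covariance, so they carry over unchanged; only the diagonal terms shrink to ρᵢσᵢ².
True-score variance = [0.82 + 2²·0.56 + 0.84 + 0.80] + 5.38 = 4.7 + 5.38 = 10.08.
Reliability = 10.08 / 12.38 = 0.8142.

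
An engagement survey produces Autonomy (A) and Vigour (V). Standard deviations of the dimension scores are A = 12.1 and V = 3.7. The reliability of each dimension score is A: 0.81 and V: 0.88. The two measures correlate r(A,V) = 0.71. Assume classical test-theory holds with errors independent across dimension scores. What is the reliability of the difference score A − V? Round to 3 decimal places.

Var(A−V) = 12.1² + 3.7² − 2·12.1·3.7·0.71 = 160.1 − 63.5734 = 96.5266.
With uncorrelated errors the cross-covariances are all true-score covariance, so they carry over unchanged; only the diagonal terms shrink to ρᵢσᵢ².
True-score variance = [12.1²·0.81 + 3.7²·0.88] − 63.5734 = 130.639 − 63.5734 = 67.0659.
Reliability = 67.0659 / 96.5266 = 0.695.

0.695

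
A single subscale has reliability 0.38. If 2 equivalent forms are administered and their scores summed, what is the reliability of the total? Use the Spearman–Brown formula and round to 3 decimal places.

0.551

ρ_k = kρ / (1 + (k−1)ρ) = 2·0.38 / (1 + 1·0.38) = 0.760 / 1.380 = 0.551.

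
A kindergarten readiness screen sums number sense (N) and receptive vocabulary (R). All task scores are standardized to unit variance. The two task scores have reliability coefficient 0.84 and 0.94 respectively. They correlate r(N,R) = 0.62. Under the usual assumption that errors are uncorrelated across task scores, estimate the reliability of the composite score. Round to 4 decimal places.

Var(N+R) = 2 + 2·[0.62] = 2 + 1.24 = 3.24.
Under uncorrelated errors the observed covariances equal the true-score covariances, so only the own-variance terms attenuate.
True-score variance = [0.84 + 0.94] + 1.24 = 1.78 + 1.24 = 3.02.
Reliability = 3.02 / 3.24 = 0.9321.

0.9321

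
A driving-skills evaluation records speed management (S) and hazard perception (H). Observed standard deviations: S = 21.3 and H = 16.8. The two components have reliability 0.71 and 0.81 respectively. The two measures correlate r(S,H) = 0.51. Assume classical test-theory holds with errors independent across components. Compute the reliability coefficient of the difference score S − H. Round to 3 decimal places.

0.501

Var(S−H) = 21.3² + 16.8² − 2·21.3·16.8·0.51 = 735.93 − 364.997 = 370.933.
With uncorrelated errors the cross-covariances are all true-score covariance, so they carry over unchanged; only the diagonal terms shrink to ρᵢσᵢ².
True-score variance = [21.3²·0.71 + 16.8²·0.81] − 364.997 = 550.734 − 364.997 = 185.738.
Reliability = 185.738 / 370.933 = 0.501.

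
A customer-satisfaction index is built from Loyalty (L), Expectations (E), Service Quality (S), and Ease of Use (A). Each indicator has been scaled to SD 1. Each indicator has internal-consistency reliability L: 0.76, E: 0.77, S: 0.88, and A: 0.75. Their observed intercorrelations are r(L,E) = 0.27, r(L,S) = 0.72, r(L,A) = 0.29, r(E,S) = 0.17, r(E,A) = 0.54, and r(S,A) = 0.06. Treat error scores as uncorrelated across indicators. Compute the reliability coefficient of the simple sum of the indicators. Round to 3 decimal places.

Var(L+E+S+A) = 4 + 2·[0.27 + 0.72 + 0.29 + 0.17 + 0.54 + 0.06] = 4 + 4.1 = 8.1.
With uncorrelated errors the cross-covariances are all true-score covariance, so they carry over unchanged; only the diagonal terms shrink to ρᵢσᵢ².
True-score variance = [0.76 + 0.77 + 0.88 + 0.75] + 4.1 = 3.16 + 4.1 = 7.26.
Reliability = 7.26 / 8.1 = 0.896.

0.896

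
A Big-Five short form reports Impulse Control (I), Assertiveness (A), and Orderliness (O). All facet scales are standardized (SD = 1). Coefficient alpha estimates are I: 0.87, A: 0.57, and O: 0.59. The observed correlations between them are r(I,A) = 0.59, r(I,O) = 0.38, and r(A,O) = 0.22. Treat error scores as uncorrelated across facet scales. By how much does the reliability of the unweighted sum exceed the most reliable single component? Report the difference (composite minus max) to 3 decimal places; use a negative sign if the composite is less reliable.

Var(sum) = 3 + 2.38 = 5.38; true-score variance = 2.03 + 2.38 = 4.41; composite reliability = 0.8197.
Max component reliability = 0.8700.
Difference = 0.8197 − 0.8700 = -0.050.

-0.050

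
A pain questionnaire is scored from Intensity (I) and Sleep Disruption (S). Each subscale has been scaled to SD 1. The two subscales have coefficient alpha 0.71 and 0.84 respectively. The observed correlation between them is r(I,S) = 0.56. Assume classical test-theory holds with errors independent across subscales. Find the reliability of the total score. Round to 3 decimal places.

0.856

Var(I+S) = 2 + 2·[0.56] = 2 + 1.12 = 3.12.
Because errors are independent across components, Cov(Tᵢ,Tⱼ) = Cov(Xᵢ,Xⱼ); the off-diagonal part of the true-score variance is the same as above.
True-score variance = [0.71 + 0.84] + 1.12 = 1.55 + 1.12 = 2.67.
Reliability = 2.67 / 3.12 = 0.856.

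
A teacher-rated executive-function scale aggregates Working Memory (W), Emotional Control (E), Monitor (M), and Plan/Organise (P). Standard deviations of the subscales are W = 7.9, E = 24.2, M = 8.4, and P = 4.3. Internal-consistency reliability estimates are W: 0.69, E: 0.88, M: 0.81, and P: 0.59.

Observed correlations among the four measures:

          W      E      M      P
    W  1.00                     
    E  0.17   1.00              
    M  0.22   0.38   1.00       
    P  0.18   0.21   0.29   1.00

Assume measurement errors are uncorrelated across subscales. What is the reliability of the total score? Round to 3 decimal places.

0.896

Var(W+E+M+P) = 7.9² + 24.2² + 8.4² + 4.3² + 2·[7.9·24.2·0.17 + 7.9·8.4·0.22 + 7.9·4.3·0.18 + 24.2·8.4·0.38 + 24.2·4.3·0.21 + 8.4·4.3·0.29] = 737.1 + 325.576 = 1062.68.
Because errors are independent across components, Cov(Tᵢ,Tⱼ) = Cov(Xᵢ,Xⱼ); the off-diagonal part of the true-score variance is the same as above.
True-score variance = [7.9²·0.69 + 24.2²·0.88 + 8.4²·0.81 + 4.3²·0.59] + 325.576 = 626.489 + 325.576 = 952.065.
Reliability = 952.065 / 1062.68 = 0.896.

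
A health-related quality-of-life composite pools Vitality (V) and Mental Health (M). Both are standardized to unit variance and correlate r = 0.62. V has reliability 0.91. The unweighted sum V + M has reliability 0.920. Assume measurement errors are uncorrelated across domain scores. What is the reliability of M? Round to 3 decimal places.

Var(V+M) = 2 + 2·0.62 = 3.240.
True-score variance = ρ_V + ρ_M + 2·0.62, so 0.920 = (0.91 + ρ_M + 1.24) / 3.240.
ρ_M = 0.920·3.240 − 0.91 − 1.24 = 0.831.

0.831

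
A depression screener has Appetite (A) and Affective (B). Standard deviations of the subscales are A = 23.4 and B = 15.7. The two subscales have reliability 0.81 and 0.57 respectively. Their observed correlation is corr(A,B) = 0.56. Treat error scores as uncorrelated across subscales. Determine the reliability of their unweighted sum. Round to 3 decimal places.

0.826

Var(A+B) = 23.4² + 15.7² + 2·[23.4·15.7·0.56] = 794.05 + 411.466 = 1205.52.
Under uncorrelated errors the observed covariances equal the true-score covariances, so only the own-variance terms attenuate.
True-score variance = [23.4²·0.81 + 15.7²·0.57] + 411.466 = 584.023 + 411.466 = 995.488.
Reliability = 995.488 / 1205.52 = 0.826.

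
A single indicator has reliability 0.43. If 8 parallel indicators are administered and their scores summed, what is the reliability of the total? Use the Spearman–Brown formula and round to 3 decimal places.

0.858

ρ_k = kρ / (1 + (k−1)ρ) = 8·0.43 / (1 + 7·0.43) = 3.440 / 4.010 = 0.858.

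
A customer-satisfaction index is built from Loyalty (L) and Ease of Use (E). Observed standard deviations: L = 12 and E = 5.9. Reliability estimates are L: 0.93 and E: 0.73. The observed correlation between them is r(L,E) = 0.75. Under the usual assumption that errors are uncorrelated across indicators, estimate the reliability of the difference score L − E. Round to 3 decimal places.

0.732

Var(L−E) = 12² + 5.9² − 2·12·5.9·0.75 = 178.81 − 106.2 = 72.61.
Because errors are independent across components, Cov(Tᵢ,Tⱼ) = Cov(Xᵢ,Xⱼ); the off-diagonal part of the true-score variance is the same as above.
True-score variance = [12²·0.93 + 5.9²·0.73] − 106.2 = 159.331 − 106.2 = 53.1313.
Reliability = 53.1313 / 72.61 = 0.732.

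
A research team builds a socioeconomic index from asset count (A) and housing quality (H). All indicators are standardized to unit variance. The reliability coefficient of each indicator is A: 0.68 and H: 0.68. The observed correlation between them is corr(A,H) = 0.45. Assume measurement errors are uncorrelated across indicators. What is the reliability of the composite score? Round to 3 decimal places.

Var(A+H) = 2 + 2·[0.45] = 2 + 0.9 = 2.9.
Because errors are independent across components, Cov(Tᵢ,Tⱼ) = Cov(Xᵢ,Xⱼ); the off-diagonal part of the true-score variance is the same as above.
True-score variance = [0.68 + 0.68] + 0.9 = 1.36 + 0.9 = 2.26.
Reliability = 2.26 / 2.9 = 0.779.

0.779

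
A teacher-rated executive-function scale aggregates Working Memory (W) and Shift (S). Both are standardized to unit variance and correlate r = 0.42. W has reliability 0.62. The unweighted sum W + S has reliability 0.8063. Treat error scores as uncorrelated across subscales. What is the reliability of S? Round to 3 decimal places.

Var(W+S) = 2 + 2·0.42 = 2.840.
True-score variance = ρ_W + ρ_S + 2·0.42, so 0.8063 = (0.62 + ρ_S + 0.84) / 2.840.
ρ_S = 0.8063·2.840 − 0.62 − 0.84 = 0.830.

0.830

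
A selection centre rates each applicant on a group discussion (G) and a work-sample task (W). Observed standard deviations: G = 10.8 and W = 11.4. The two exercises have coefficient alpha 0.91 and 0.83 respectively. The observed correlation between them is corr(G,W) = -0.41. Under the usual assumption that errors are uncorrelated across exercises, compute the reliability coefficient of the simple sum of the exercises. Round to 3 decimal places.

0.776

Var(G+W) = 10.8² + 11.4² + 2·[10.8·11.4·(-0.41)] = 246.6 − 100.958 = 145.642.
Because errors are independent across components, Cov(Tᵢ,Tⱼ) = Cov(Xᵢ,Xⱼ); the off-diagonal part of the true-score variance is the same as above.
True-score variance = [10.8²·0.91 + 11.4²·0.83] − 100.958 = 214.009 − 100.958 = 113.051.
Reliability = 113.051 / 145.642 = 0.776.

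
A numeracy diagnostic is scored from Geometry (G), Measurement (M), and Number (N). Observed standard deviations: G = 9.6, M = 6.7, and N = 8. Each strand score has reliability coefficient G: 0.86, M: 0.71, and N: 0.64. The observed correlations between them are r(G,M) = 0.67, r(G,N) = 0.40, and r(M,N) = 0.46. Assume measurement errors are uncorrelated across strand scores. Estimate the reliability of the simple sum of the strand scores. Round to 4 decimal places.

Var(G+M+N) = 9.6² + 6.7² + 8² + 2·[9.6·6.7·0.67 + 9.6·8·0.40 + 6.7·8·0.46] = 201.05 + 196.941 = 397.991.
With uncorrelated errors the cross-covariances are all true-score covariance, so they carry over unchanged; only the diagonal terms shrink to ρᵢσᵢ².
True-score variance = [9.6²·0.86 + 6.7²·0.71 + 8²·0.64] + 196.941 = 152.089 + 196.941 = 349.03.
Reliability = 349.03 / 397.991 = 0.8770.

0.8770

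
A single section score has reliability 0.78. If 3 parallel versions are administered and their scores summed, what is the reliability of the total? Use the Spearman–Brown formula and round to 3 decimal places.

0.914

ρ_k = kρ / (1 + (k−1)ρ) = 3·0.78 / (1 + 2·0.78) = 2.340 / 2.560 = 0.914.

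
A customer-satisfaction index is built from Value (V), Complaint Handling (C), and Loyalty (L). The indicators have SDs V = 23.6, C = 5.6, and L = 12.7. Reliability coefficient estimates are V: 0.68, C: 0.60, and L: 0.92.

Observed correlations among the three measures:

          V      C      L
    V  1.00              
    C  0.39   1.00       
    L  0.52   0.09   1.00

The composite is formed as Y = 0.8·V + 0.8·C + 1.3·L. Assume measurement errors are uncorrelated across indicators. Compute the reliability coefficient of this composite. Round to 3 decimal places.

Var(Y) = 0.8²·23.6² + 0.8²·5.6² + 1.3²·12.7² + 2·[0.64·23.6·5.6·0.39 + 1.04·23.6·12.7·0.52 + 1.04·5.6·12.7·0.09] = 649.105 + 403.465 = 1052.57.
Because errors are independent across components, Cov(Tᵢ,Tⱼ) = Cov(Xᵢ,Xⱼ); the off-diagonal part of the true-score variance is the same as above.
True-score variance = [0.8²·23.6²·0.68 + 0.8²·5.6²·0.60 + 1.3²·12.7²·0.92] + 403.465 = 505.205 + 403.465 = 908.67.
Reliability = 908.67 / 1052.57 = 0.863.

0.863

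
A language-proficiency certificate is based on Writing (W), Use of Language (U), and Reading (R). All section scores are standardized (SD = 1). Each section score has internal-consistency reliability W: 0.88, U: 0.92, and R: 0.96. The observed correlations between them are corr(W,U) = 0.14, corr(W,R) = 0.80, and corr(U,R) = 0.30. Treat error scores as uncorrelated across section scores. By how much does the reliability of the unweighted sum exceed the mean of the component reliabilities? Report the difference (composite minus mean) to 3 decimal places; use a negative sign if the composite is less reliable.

Var(sum) = 3 + 2.48 = 5.48; true-score variance = 2.76 + 2.48 = 5.24; composite reliability = 0.9562.
Mean component reliability = 0.9200.
Difference = 0.9562 − 0.9200 = 0.036.

0.036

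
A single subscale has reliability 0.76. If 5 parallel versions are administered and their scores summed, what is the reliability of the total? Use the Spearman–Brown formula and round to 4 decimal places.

ρ_k = kρ / (1 + (k−1)ρ) = 5·0.76 / (1 + 4·0.76) = 3.800 / 4.040 = 0.9406.

0.9406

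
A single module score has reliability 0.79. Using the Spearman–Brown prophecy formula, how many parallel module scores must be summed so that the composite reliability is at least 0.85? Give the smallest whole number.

2

k ≥ ρ*(1−ρ₁)/(ρ₁(1−ρ*)) = 0.85·0.21 / (0.79·0.15) = 1.506.
Smallest integer k = 2.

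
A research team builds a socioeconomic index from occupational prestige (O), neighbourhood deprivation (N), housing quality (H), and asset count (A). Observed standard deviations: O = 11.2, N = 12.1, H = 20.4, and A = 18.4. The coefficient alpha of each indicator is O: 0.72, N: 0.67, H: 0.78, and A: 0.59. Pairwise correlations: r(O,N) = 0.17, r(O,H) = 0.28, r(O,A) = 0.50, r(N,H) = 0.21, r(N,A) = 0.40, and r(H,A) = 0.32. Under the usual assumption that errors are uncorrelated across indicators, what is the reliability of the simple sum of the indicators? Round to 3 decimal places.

0.837

Var(O+N+H+A) = 11.2² + 12.1² + 20.4² + 18.4² + 2·[11.2·12.1·0.17 + 11.2·20.4·0.28 + 11.2·18.4·0.50 + 12.1·20.4·0.21 + 12.1·18.4·0.40 + 20.4·18.4·0.32] = 1026.57 + 902.121 = 1928.69.
With uncorrelated errors the cross-covariances are all true-score covariance, so they carry over unchanged; only the diagonal terms shrink to ρᵢσᵢ².
True-score variance = [11.2²·0.72 + 12.1²·0.67 + 20.4²·0.78 + 18.4²·0.59] + 902.121 = 712.767 + 902.121 = 1614.89.
Reliability = 1614.89 / 1928.69 = 0.837.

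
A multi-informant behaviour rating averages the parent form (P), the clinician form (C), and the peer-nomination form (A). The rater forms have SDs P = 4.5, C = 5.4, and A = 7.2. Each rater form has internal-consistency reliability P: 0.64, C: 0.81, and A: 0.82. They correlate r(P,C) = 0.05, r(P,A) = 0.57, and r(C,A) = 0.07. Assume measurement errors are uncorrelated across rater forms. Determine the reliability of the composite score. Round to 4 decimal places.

0.8483

Var(P+C+A) = 4.5² + 5.4² + 7.2² + 2·[4.5·5.4·0.05 + 4.5·7.2·0.57 + 5.4·7.2·0.07] = 101.25 + 44.8092 = 146.059.
With uncorrelated errors the cross-covariances are all true-score covariance, so they carry over unchanged; only the diagonal terms shrink to ρᵢσᵢ².
True-score variance = [4.5²·0.64 + 5.4²·0.81 + 7.2²·0.82] + 44.8092 = 79.0884 + 44.8092 = 123.898.
Reliability = 123.898 / 146.059 = 0.8483.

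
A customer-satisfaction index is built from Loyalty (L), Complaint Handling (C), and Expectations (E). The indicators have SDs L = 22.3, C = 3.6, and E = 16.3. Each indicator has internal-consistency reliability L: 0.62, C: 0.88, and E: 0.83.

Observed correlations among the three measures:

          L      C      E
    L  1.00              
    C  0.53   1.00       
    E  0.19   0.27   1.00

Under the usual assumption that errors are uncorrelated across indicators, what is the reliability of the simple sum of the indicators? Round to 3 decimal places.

Var(L+C+E) = 22.3² + 3.6² + 16.3² + 2·[22.3·3.6·0.53 + 22.3·16.3·0.19 + 3.6·16.3·0.27] = 775.94 + 254.91 = 1030.85.
Under uncorrelated errors the observed covariances equal the true-score covariances, so only the own-variance terms attenuate.
True-score variance = [22.3²·0.62 + 3.6²·0.88 + 16.3²·0.83] + 254.91 = 540.247 + 254.91 = 795.158.
Reliability = 795.158 / 1030.85 = 0.771.

0.771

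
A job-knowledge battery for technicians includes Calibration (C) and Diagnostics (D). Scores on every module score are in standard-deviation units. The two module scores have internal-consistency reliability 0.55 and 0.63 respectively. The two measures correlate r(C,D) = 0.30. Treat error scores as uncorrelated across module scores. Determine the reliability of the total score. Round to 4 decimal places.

0.6846

Var(C+D) = 2 + 2·[0.30] = 2 + 0.6 = 2.6.
Because errors are independent across components, Cov(Tᵢ,Tⱼ) = Cov(Xᵢ,Xⱼ); the off-diagonal part of the true-score variance is the same as above.
True-score variance = [0.55 + 0.63] + 0.6 = 1.18 + 0.6 = 1.78.
Reliability = 1.78 / 2.6 = 0.6846.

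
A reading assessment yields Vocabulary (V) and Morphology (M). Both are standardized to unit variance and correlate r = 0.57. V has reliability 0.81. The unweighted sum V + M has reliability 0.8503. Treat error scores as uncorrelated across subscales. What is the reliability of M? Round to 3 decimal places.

0.720

Var(V+M) = 2 + 2·0.57 = 3.140.
True-score variance = ρ_V + ρ_M + 2·0.57, so 0.8503 = (0.81 + ρ_M + 1.14) / 3.140.
ρ_M = 0.8503·3.140 − 0.81 − 1.14 = 0.720.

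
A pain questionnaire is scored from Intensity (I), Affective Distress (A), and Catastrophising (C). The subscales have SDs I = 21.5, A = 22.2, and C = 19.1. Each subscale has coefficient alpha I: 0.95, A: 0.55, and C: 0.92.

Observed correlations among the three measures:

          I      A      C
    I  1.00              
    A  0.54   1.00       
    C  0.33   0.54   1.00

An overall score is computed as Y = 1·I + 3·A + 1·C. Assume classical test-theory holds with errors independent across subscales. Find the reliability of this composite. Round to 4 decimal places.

Var(Y) = 21.5² + 3²·22.2² + 19.1² + 2·[3·21.5·22.2·0.54 + 21.5·19.1·0.33 + 3·22.2·19.1·0.54] = 5262.62 + 3191.31 = 8453.93.
With uncorrelated errors the cross-covariances are all true-score covariance, so they carry over unchanged; only the diagonal terms shrink to ρᵢσᵢ².
True-score variance = [21.5²·0.95 + 3²·22.2²·0.55 + 19.1²·0.92] + 3191.31 = 3214.32 + 3191.31 = 6405.63.
Reliability = 6405.63 / 8453.93 = 0.7577.

0.7577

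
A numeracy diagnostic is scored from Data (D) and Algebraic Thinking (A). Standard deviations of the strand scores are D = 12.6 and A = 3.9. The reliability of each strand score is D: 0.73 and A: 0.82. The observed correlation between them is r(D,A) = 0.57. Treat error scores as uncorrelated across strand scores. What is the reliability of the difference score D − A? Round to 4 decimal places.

Var(D−A) = 12.6² + 3.9² − 2·12.6·3.9·0.57 = 173.97 − 56.0196 = 117.95.
Because errors are independent across components, Cov(Tᵢ,Tⱼ) = Cov(Xᵢ,Xⱼ); the off-diagonal part of the true-score variance is the same as above.
True-score variance = [12.6²·0.73 + 3.9²·0.82] − 56.0196 = 128.367 − 56.0196 = 72.3474.
Reliability = 72.3474 / 117.95 = 0.6134.

0.6134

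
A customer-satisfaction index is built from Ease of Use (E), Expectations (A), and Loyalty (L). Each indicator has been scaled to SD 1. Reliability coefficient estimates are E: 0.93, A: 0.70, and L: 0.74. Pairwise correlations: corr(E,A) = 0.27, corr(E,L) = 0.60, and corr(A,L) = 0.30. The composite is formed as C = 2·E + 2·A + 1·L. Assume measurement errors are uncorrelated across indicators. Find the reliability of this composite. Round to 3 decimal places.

Var(C) = 2² + 2² + 1 + 2·[4·0.27 + 2·0.60 + 2·0.30] = 9 + 5.76 = 14.76.
With uncorrelated errors the cross-covariances are all true-score covariance, so they carry over unchanged; only the diagonal terms shrink to ρᵢσᵢ².
True-score variance = [2²·0.93 + 2²·0.70 + 0.74] + 5.76 = 7.26 + 5.76 = 13.02.
Reliability = 13.02 / 14.76 = 0.882.

0.882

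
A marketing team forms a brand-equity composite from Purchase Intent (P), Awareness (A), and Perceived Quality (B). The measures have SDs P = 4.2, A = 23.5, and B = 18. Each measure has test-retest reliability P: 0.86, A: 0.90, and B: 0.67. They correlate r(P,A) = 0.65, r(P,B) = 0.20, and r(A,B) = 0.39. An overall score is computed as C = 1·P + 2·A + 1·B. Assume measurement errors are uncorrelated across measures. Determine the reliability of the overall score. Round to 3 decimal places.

Var(C) = 4.2² + 2²·23.5² + 18² + 2·[2·4.2·23.5·0.65 + 4.2·18·0.20 + 2·23.5·18·0.39] = 2550.64 + 946.74 = 3497.38.
Because errors are independent across components, Cov(Tᵢ,Tⱼ) = Cov(Xᵢ,Xⱼ); the off-diagonal part of the true-score variance is the same as above.
True-score variance = [4.2²·0.86 + 2²·23.5²·0.90 + 18²·0.67] + 946.74 = 2220.35 + 946.74 = 3167.09.
Reliability = 3167.09 / 3497.38 = 0.906.

0.906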